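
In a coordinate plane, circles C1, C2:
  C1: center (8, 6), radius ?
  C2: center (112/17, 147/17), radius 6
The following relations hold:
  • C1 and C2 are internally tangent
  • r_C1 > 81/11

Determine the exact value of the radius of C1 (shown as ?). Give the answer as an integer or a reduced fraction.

1. [int C1,C2]  r_C1² − 12r_C1 + 27 = 0  ⇒  r_C1 = 3 or 9
2. given r_C1 > 81/11: keep 9

9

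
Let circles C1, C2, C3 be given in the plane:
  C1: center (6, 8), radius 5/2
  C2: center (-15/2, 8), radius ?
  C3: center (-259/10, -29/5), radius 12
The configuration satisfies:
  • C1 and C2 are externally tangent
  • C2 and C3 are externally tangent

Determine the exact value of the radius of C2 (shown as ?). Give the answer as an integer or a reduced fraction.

1. [ext C1·C2]  r_C2² + 5r_C2 − 176 = 0  ⇒  r_C2 = 11 (r>0 drops 1)
2. [ext C2·C3]  r_C2² + 24r_C2 − 385 = 0  ⇒  r_C2 = 11 (r>0 drops 1)

11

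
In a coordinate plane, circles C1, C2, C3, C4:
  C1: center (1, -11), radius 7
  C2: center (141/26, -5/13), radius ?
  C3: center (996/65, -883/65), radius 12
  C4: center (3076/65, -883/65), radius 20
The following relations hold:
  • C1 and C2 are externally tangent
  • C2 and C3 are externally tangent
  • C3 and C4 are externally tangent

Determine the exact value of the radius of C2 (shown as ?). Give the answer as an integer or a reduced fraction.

1. [ext C1·C2]  r_C2² + 14r_C2 − 333/4 = 0  ⇒  r_C2 = 9/2 (r>0 drops 1)
2. [ext C2·C3]  r_C2² + 24r_C2 − 513/4 = 0  ⇒  r_C2 = 9/2 (r>0 drops 1)

9/2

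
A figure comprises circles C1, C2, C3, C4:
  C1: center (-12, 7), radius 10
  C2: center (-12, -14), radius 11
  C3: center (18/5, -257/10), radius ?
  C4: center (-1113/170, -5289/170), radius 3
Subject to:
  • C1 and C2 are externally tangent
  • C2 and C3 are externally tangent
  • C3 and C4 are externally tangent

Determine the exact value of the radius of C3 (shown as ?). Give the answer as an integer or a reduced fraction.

1. [ext C2·C3]  r_C3² + 22r_C3 − 1037/4 = 0  ⇒  r_C3 = 17/2 (r>0 drops 1)
2. [ext C3·C4]  r_C3² + 6r_C3 − 493/4 = 0  ⇒  r_C3 = 17/2 (r>0 drops 1)

17/2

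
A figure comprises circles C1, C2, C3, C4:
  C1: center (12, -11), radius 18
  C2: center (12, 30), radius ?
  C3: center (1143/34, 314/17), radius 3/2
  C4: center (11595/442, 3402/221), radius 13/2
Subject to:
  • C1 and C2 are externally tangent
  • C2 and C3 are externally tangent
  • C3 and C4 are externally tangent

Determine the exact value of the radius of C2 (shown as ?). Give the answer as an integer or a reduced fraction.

1. [ext C1·C2]  r_C2² + 36r_C2 − 1357 = 0  ⇒  r_C2 = 23 (r>0 drops 1)
2. [ext C2·C3]  r_C2² + 3r_C2 − 598 = 0  ⇒  r_C2 = 23 (r>0 drops 1)

23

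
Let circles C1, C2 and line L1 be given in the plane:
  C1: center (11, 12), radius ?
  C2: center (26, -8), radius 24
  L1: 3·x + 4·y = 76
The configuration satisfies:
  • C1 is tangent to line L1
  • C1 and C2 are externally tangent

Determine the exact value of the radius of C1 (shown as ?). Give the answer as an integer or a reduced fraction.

1

1. [C1‖L1]  r_C1² − 1 = 0  ⇒  r_C1 = 1 (r>0 drops 1)
2. [ext C1·C2]  r_C1² + 48r_C1 − 49 = 0  ⇒  r_C1 = 1 (r>0 drops 1)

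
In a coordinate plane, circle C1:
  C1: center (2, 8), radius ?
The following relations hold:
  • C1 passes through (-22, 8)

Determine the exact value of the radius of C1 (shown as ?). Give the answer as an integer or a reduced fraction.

24

1. [C1∋P]  r_C1² − 576 = 0  ⇒  r_C1 = 24 (r>0 drops 1)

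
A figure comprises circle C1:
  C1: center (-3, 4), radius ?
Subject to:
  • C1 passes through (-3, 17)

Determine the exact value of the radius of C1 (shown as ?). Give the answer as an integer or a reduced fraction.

13

1. [C1∋P]  r_C1² − 169 = 0  ⇒  r_C1 = 13 (r>0 drops 1)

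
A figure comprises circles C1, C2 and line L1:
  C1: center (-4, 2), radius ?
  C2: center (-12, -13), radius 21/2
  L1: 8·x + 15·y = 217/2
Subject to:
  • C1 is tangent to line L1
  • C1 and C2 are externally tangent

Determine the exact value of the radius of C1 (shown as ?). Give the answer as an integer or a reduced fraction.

13/2

1. [C1‖L1]  r_C1² − 169/4 = 0  ⇒  r_C1 = 13/2 (r>0 drops 1)
2. [ext C1·C2]  r_C1² + 21r_C1 − 715/4 = 0  ⇒  r_C1 = 13/2 (r>0 drops 1)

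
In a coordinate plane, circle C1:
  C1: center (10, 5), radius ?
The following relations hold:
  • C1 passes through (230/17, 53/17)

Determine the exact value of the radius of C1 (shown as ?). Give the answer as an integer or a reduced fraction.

4

1. [C1∋P]  r_C1² − 16 = 0  ⇒  r_C1 = 4 (r>0 drops 1)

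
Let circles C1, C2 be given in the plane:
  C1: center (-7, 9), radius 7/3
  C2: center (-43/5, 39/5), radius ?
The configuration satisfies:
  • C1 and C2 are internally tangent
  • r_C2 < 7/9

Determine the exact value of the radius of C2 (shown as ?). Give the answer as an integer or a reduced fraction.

1. [int C1,C2]  r_C2² − (14/3)r_C2 + 13/9 = 0  ⇒  r_C2 = 1/3 or 13/3
2. given r_C2 < 7/9: keep 1/3

1/3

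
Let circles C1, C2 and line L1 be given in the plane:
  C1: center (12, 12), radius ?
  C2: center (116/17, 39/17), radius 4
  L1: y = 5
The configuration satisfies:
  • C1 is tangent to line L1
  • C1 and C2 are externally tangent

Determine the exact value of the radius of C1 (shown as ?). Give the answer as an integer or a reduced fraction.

1. [C1‖L1]  r_C1² − 49 = 0  ⇒  r_C1 = 7 (r>0 drops 1)
2. [ext C1·C2]  r_C1² + 8r_C1 − 105 = 0  ⇒  r_C1 = 7 (r>0 drops 1)

7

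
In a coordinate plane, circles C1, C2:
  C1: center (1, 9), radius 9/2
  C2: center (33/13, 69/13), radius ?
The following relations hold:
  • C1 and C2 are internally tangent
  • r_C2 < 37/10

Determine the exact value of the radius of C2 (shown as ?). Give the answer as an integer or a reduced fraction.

1. [int C1,C2]  r_C2² − 9r_C2 + 17/4 = 0  ⇒  r_C2 = 1/2 or 17/2
2. given r_C2 < 37/10: keep 1/2

1/2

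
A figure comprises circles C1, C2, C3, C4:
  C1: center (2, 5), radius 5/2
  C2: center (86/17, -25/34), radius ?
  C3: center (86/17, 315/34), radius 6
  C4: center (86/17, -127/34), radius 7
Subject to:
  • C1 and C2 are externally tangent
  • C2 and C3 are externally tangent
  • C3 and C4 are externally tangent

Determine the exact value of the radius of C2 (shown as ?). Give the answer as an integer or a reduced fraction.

4

1. [ext C1·C2]  r_C2² + 5r_C2 − 36 = 0  ⇒  r_C2 = 4 (r>0 drops 1)
2. [ext C2·C3]  r_C2² + 12r_C2 − 64 = 0  ⇒  r_C2 = 4 (r>0 drops 1)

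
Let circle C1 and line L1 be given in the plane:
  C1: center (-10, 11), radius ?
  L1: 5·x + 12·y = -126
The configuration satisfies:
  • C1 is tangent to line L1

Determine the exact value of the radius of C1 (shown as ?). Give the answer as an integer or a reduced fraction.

16

1. [C1‖L1]  r_C1² − 256 = 0  ⇒  r_C1 = 16 (r>0 drops 1)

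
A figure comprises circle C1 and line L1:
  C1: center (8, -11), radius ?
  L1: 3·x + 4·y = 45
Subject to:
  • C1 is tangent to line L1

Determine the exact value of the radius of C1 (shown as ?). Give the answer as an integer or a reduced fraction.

1. [C1‖L1]  r_C1² − 169 = 0  ⇒  r_C1 = 13 (r>0 drops 1)

13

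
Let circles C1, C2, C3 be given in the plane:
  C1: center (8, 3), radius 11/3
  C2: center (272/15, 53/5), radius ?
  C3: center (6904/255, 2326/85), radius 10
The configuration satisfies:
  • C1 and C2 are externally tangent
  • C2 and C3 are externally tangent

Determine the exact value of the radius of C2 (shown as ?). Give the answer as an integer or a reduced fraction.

9

1. [ext C1·C2]  r_C2² + (22/3)r_C2 − 147 = 0  ⇒  r_C2 = 9 (r>0 drops 1)
2. [ext C2·C3]  r_C2² + 20r_C2 − 261 = 0  ⇒  r_C2 = 9 (r>0 drops 1)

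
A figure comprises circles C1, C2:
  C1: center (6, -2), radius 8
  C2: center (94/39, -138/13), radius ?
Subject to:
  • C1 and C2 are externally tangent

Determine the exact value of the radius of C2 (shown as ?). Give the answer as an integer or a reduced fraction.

1. [ext C1·C2]  r_C2² + 16r_C2 − 208/9 = 0  ⇒  r_C2 = 4/3 (r>0 drops 1)

4/3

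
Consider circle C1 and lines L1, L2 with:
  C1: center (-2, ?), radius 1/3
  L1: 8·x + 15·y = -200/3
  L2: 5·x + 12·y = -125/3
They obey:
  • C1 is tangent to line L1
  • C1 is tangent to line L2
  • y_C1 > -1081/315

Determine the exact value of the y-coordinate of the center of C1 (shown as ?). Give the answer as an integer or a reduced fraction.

-3

1. [C1‖L1]  y_C1² + (304/45)y_C1 + 169/15 = 0  ⇒  y_C1 = -169/45 or -3
2. [C1‖L2]  y_C1² + (95/18)y_C1 + 41/6 = 0  ⇒  y_C1 = -3 or -41/18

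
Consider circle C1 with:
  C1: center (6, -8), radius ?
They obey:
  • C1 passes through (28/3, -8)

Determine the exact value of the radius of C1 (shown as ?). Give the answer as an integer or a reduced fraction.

1. [C1∋P]  r_C1² − 100/9 = 0  ⇒  r_C1 = 10/3 (r>0 drops 1)

10/3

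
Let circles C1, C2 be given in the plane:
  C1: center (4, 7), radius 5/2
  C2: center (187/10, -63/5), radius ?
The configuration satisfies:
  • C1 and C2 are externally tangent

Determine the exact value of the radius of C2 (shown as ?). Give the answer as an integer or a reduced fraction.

22

1. [ext C1·C2]  r_C2² + 5r_C2 − 594 = 0  ⇒  r_C2 = 22 (r>0 drops 1)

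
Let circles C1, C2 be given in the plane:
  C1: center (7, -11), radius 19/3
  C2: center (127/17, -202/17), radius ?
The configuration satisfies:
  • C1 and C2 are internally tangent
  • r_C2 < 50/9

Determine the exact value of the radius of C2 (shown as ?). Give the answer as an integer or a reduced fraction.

1. [int C1,C2]  r_C2² − (38/3)r_C2 + 352/9 = 0  ⇒  r_C2 = 16/3 or 22/3
2. given r_C2 < 50/9: keep 16/3

16/3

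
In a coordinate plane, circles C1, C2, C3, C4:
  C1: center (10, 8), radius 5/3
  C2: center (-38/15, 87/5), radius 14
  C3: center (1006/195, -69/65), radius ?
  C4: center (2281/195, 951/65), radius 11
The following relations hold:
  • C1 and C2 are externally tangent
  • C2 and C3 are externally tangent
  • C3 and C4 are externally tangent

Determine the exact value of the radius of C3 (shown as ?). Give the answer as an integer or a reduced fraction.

6

1. [ext C2·C3]  r_C3² + 28r_C3 − 204 = 0  ⇒  r_C3 = 6 (r>0 drops 1)
2. [ext C3·C4]  r_C3² + 22r_C3 − 168 = 0  ⇒  r_C3 = 6 (r>0 drops 1)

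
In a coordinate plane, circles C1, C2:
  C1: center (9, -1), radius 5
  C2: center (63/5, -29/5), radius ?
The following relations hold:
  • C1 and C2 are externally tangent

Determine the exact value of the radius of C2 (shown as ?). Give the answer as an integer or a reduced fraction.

1

1. [ext C1·C2]  r_C2² + 10r_C2 − 11 = 0  ⇒  r_C2 = 1 (r>0 drops 1)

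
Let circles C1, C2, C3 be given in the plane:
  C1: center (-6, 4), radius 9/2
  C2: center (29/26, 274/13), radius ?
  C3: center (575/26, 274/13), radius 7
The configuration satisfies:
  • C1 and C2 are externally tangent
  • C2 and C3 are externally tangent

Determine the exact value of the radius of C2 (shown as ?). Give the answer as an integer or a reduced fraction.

1. [ext C1·C2]  r_C2² + 9r_C2 − 322 = 0  ⇒  r_C2 = 14 (r>0 drops 1)
2. [ext C2·C3]  r_C2² + 14r_C2 − 392 = 0  ⇒  r_C2 = 14 (r>0 drops 1)

14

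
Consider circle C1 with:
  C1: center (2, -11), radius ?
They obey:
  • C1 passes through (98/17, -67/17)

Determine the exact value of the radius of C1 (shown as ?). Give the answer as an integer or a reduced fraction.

8

1. [C1∋P]  r_C1² − 64 = 0  ⇒  r_C1 = 8 (r>0 drops 1)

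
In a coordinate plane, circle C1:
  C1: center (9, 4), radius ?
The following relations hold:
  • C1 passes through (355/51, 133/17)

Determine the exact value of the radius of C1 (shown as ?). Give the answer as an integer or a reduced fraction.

13/3

1. [C1∋P]  r_C1² − 169/9 = 0  ⇒  r_C1 = 13/3 (r>0 drops 1)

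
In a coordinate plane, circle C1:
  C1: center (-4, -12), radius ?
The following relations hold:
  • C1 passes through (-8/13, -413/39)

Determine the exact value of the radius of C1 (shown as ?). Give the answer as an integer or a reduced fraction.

11/3

1. [C1∋P]  r_C1² − 121/9 = 0  ⇒  r_C1 = 11/3 (r>0 drops 1)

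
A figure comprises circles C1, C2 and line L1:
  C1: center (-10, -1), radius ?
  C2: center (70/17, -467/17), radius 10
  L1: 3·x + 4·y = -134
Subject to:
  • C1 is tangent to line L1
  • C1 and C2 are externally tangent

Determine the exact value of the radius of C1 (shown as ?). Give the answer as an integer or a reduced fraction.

1. [C1‖L1]  r_C1² − 400 = 0  ⇒  r_C1 = 20 (r>0 drops 1)
2. [ext C1·C2]  r_C1² + 20r_C1 − 800 = 0  ⇒  r_C1 = 20 (r>0 drops 1)

20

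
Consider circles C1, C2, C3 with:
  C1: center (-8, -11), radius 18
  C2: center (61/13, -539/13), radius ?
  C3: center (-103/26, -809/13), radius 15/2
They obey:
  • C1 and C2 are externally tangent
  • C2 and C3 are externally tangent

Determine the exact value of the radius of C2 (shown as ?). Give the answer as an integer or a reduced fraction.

1. [ext C1·C2]  r_C2² + 36r_C2 − 765 = 0  ⇒  r_C2 = 15 (r>0 drops 1)
2. [ext C2·C3]  r_C2² + 15r_C2 − 450 = 0  ⇒  r_C2 = 15 (r>0 drops 1)

15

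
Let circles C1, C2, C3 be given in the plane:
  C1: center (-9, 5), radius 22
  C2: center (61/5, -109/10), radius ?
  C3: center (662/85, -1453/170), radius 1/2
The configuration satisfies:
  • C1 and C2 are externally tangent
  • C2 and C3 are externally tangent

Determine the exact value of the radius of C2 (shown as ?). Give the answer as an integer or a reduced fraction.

9/2

1. [ext C1·C2]  r_C2² + 44r_C2 − 873/4 = 0  ⇒  r_C2 = 9/2 (r>0 drops 1)
2. [ext C2·C3]  r_C2² + 1r_C2 − 99/4 = 0  ⇒  r_C2 = 9/2 (r>0 drops 1)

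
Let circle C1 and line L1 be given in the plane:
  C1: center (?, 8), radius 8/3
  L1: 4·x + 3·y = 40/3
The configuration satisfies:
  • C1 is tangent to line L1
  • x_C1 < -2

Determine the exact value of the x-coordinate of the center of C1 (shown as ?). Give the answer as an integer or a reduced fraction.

-6

1. [C1‖L1]  x_C1² + (16/3)x_C1 − 4 = 0  ⇒  x_C1 = -6 or 2/3
2. given x_C1 < -2: keep -6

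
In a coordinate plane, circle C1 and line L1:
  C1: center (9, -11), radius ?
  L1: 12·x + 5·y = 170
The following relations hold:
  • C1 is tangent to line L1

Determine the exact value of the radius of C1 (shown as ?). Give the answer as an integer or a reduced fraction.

1. [C1‖L1]  r_C1² − 81 = 0  ⇒  r_C1 = 9 (r>0 drops 1)

9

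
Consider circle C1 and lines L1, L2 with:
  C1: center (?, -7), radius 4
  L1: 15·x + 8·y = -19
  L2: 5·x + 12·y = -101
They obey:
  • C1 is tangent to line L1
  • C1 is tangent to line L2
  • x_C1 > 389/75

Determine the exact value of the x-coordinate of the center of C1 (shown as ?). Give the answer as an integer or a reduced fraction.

1. [C1‖L1]  x_C1² − (74/15)x_C1 − 217/15 = 0  ⇒  x_C1 = -31/15 or 7
2. [C1‖L2]  x_C1² + (34/5)x_C1 − 483/5 = 0  ⇒  x_C1 = -69/5 or 7

7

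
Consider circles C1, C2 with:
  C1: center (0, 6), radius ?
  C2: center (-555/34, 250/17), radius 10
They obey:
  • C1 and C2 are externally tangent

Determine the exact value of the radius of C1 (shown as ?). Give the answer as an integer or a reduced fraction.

17/2

1. [ext C1·C2]  r_C1² + 20r_C1 − 969/4 = 0  ⇒  r_C1 = 17/2 (r>0 drops 1)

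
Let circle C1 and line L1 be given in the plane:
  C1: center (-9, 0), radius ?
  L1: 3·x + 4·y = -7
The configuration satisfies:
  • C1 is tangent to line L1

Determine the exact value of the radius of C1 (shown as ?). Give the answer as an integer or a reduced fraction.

1. [C1‖L1]  r_C1² − 16 = 0  ⇒  r_C1 = 4 (r>0 drops 1)

4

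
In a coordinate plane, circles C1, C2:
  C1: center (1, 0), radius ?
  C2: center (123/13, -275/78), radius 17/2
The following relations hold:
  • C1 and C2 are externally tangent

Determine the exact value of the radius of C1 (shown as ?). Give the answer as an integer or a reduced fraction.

1. [ext C1·C2]  r_C1² + 17r_C1 − 106/9 = 0  ⇒  r_C1 = 2/3 (r>0 drops 1)

2/3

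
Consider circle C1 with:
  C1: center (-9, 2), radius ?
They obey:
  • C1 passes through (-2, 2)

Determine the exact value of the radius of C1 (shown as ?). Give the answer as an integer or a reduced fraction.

7

1. [C1∋P]  r_C1² − 49 = 0  ⇒  r_C1 = 7 (r>0 drops 1)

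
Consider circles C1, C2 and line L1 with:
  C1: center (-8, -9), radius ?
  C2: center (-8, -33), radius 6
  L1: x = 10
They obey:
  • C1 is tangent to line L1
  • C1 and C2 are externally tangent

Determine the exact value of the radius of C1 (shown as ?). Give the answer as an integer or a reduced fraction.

18

1. [C1‖L1]  r_C1² − 324 = 0  ⇒  r_C1 = 18 (r>0 drops 1)
2. [ext C1·C2]  r_C1² + 12r_C1 − 540 = 0  ⇒  r_C1 = 18 (r>0 drops 1)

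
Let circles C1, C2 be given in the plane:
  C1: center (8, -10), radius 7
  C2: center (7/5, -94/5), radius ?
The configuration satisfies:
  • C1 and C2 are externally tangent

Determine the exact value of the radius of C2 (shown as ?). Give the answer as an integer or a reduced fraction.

4

1. [ext C1·C2]  r_C2² + 14r_C2 − 72 = 0  ⇒  r_C2 = 4 (r>0 drops 1)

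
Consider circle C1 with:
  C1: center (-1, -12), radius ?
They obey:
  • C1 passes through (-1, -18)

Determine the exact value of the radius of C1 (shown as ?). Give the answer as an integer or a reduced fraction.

1. [C1∋P]  r_C1² − 36 = 0  ⇒  r_C1 = 6 (r>0 drops 1)

6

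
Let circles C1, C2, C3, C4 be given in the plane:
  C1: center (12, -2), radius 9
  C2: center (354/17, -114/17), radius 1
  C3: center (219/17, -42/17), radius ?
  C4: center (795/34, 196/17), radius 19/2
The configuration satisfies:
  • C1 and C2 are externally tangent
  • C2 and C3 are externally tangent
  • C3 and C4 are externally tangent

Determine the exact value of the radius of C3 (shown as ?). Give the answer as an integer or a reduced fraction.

1. [ext C2·C3]  r_C3² + 2r_C3 − 80 = 0  ⇒  r_C3 = 8 (r>0 drops 1)
2. [ext C3·C4]  r_C3² + 19r_C3 − 216 = 0  ⇒  r_C3 = 8 (r>0 drops 1)

8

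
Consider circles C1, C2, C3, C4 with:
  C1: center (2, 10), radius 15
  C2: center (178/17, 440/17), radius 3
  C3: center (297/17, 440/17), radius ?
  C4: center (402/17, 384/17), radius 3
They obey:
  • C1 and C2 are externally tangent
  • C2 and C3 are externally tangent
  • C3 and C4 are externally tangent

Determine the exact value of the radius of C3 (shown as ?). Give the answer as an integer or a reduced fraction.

4

1. [ext C2·C3]  r_C3² + 6r_C3 − 40 = 0  ⇒  r_C3 = 4 (r>0 drops 1)
2. [ext C3·C4]  r_C3² + 6r_C3 − 40 = 0  ⇒  r_C3 = 4 (r>0 drops 1)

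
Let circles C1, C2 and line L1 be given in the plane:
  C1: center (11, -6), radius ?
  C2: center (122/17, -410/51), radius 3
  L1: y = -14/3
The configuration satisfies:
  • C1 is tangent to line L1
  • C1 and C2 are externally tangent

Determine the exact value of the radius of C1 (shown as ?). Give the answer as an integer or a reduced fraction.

4/3

1. [C1‖L1]  r_C1² − 16/9 = 0  ⇒  r_C1 = 4/3 (r>0 drops 1)
2. [ext C1·C2]  r_C1² + 6r_C1 − 88/9 = 0  ⇒  r_C1 = 4/3 (r>0 drops 1)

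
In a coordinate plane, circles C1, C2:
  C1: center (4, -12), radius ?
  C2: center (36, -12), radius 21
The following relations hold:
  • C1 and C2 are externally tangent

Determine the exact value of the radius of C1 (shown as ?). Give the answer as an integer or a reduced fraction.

11

1. [ext C1·C2]  r_C1² + 42r_C1 − 583 = 0  ⇒  r_C1 = 11 (r>0 drops 1)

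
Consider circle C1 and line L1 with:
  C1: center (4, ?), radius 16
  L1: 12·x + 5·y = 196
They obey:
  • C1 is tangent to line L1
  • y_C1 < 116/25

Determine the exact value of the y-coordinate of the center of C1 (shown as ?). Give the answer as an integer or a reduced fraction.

-12

1. [C1‖L1]  y_C1² − (296/5)y_C1 − 4272/5 = 0  ⇒  y_C1 = -12 or 356/5
2. given y_C1 < 116/25: keep -12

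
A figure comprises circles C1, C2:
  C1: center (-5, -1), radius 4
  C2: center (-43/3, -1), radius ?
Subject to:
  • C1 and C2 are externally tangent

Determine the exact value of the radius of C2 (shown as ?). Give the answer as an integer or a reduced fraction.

16/3

1. [ext C1·C2]  r_C2² + 8r_C2 − 640/9 = 0  ⇒  r_C2 = 16/3 (r>0 drops 1)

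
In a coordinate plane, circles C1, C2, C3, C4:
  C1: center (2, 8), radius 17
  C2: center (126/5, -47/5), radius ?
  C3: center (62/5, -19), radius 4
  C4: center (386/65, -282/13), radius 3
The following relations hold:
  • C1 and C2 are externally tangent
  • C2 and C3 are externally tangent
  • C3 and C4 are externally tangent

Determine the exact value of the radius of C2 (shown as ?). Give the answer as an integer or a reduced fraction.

12

1. [ext C1·C2]  r_C2² + 34r_C2 − 552 = 0  ⇒  r_C2 = 12 (r>0 drops 1)
2. [ext C2·C3]  r_C2² + 8r_C2 − 240 = 0  ⇒  r_C2 = 12 (r>0 drops 1)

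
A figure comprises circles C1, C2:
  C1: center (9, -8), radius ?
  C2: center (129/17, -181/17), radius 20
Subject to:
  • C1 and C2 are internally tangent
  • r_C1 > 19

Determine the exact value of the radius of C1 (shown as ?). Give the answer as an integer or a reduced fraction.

1. [int C1,C2]  r_C1² − 40r_C1 + 391 = 0  ⇒  r_C1 = 17 or 23
2. given r_C1 > 19: keep 23

23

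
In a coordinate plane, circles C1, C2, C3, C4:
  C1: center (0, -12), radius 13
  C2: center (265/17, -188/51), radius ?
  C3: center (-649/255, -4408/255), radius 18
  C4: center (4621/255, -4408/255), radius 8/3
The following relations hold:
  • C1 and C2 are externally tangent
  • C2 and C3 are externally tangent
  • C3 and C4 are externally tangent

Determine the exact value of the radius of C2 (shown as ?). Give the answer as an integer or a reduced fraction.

14/3

1. [ext C1·C2]  r_C2² + 26r_C2 − 1288/9 = 0  ⇒  r_C2 = 14/3 (r>0 drops 1)
2. [ext C2·C3]  r_C2² + 36r_C2 − 1708/9 = 0  ⇒  r_C2 = 14/3 (r>0 drops 1)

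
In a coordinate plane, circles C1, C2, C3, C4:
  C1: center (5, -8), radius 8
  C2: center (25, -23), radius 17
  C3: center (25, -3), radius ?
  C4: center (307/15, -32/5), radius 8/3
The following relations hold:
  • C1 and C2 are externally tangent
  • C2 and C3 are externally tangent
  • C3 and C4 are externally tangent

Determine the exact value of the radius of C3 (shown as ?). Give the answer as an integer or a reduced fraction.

1. [ext C2·C3]  r_C3² + 34r_C3 − 111 = 0  ⇒  r_C3 = 3 (r>0 drops 1)
2. [ext C3·C4]  r_C3² + (16/3)r_C3 − 25 = 0  ⇒  r_C3 = 3 (r>0 drops 1)

3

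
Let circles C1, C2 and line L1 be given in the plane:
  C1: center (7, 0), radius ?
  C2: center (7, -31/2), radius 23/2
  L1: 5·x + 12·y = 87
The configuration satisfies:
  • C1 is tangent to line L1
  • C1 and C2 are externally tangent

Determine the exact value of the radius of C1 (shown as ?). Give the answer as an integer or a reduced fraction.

1. [C1‖L1]  r_C1² − 16 = 0  ⇒  r_C1 = 4 (r>0 drops 1)
2. [ext C1·C2]  r_C1² + 23r_C1 − 108 = 0  ⇒  r_C1 = 4 (r>0 drops 1)

4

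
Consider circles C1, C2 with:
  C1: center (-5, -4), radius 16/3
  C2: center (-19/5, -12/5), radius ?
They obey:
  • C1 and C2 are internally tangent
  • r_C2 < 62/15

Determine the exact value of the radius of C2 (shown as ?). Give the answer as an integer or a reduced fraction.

10/3

1. [int C1,C2]  r_C2² − (32/3)r_C2 + 220/9 = 0  ⇒  r_C2 = 10/3 or 22/3
2. given r_C2 < 62/15: keep 10/3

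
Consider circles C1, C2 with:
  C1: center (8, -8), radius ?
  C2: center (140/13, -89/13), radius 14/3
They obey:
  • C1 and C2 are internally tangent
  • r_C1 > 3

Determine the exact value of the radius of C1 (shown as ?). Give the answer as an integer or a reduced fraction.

1. [int C1,C2]  r_C1² − (28/3)r_C1 + 115/9 = 0  ⇒  r_C1 = 5/3 or 23/3
2. given r_C1 > 3: keep 23/3

23/3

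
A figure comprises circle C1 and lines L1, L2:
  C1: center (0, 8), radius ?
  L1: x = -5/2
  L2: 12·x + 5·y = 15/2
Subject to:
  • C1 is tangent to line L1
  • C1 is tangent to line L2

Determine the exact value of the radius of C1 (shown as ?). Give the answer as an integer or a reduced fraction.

1. [C1‖L1]  r_C1² − 25/4 = 0  ⇒  r_C1 = 5/2 (r>0 drops 1)
2. [C1‖L2]  r_C1² − 25/4 = 0  ⇒  r_C1 = 5/2 (r>0 drops 1)

5/2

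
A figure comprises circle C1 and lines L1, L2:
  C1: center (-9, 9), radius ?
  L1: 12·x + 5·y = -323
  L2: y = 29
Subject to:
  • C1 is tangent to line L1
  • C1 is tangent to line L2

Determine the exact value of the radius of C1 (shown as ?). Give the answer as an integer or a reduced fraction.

1. [C1‖L1]  r_C1² − 400 = 0  ⇒  r_C1 = 20 (r>0 drops 1)
2. [C1‖L2]  r_C1² − 400 = 0  ⇒  r_C1 = 20 (r>0 drops 1)

20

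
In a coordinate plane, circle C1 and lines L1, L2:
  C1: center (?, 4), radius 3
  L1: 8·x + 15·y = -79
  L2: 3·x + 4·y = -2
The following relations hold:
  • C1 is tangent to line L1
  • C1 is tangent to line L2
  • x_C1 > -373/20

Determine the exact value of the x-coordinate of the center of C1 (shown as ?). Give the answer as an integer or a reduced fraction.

1. [C1‖L1]  x_C1² + (139/4)x_C1 + 1045/4 = 0  ⇒  x_C1 = -95/4 or -11
2. [C1‖L2]  x_C1² + 12x_C1 + 11 = 0  ⇒  x_C1 = -11 or -1

-11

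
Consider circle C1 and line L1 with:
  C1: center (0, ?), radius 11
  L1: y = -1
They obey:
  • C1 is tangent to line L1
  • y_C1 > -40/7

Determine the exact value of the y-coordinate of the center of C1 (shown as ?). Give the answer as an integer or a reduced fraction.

1. [C1‖L1]  y_C1² + 2y_C1 − 120 = 0  ⇒  y_C1 = -12 or 10
2. given y_C1 > -40/7: keep 10

10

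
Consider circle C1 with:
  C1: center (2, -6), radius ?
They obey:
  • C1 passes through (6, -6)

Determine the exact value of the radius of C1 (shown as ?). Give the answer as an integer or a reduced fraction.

1. [C1∋P]  r_C1² − 16 = 0  ⇒  r_C1 = 4 (r>0 drops 1)

4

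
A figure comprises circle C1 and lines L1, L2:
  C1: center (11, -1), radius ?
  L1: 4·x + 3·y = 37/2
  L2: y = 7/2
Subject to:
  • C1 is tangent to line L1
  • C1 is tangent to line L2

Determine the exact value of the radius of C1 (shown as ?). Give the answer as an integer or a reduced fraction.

9/2

1. [C1‖L1]  r_C1² − 81/4 = 0  ⇒  r_C1 = 9/2 (r>0 drops 1)
2. [C1‖L2]  r_C1² − 81/4 = 0  ⇒  r_C1 = 9/2 (r>0 drops 1)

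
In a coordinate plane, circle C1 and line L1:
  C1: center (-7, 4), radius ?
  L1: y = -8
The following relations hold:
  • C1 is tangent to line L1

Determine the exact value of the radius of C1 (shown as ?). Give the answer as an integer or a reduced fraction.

1. [C1‖L1]  r_C1² − 144 = 0  ⇒  r_C1 = 12 (r>0 drops 1)

12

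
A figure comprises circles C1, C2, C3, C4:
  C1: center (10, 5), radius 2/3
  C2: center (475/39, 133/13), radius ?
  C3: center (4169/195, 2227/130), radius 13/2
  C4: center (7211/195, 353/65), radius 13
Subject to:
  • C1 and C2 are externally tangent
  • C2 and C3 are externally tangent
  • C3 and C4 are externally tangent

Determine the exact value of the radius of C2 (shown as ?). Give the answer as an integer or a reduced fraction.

1. [ext C1·C2]  r_C2² + (4/3)r_C2 − 95/3 = 0  ⇒  r_C2 = 5 (r>0 drops 1)
2. [ext C2·C3]  r_C2² + 13r_C2 − 90 = 0  ⇒  r_C2 = 5 (r>0 drops 1)

5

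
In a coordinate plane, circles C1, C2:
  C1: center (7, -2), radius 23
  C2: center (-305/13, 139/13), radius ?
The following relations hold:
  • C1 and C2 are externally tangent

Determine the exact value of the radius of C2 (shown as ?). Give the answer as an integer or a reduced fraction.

10

1. [ext C1·C2]  r_C2² + 46r_C2 − 560 = 0  ⇒  r_C2 = 10 (r>0 drops 1)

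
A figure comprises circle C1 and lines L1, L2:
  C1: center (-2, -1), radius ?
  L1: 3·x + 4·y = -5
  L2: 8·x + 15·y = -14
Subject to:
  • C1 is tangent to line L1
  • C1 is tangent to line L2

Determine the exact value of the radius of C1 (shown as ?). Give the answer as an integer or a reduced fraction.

1. [C1‖L1]  r_C1² − 1 = 0  ⇒  r_C1 = 1 (r>0 drops 1)
2. [C1‖L2]  r_C1² − 1 = 0  ⇒  r_C1 = 1 (r>0 drops 1)

1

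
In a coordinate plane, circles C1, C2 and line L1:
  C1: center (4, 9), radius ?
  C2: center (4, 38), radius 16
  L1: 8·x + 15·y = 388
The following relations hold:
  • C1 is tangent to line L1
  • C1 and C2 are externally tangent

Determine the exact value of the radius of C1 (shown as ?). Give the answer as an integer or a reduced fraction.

1. [C1‖L1]  r_C1² − 169 = 0  ⇒  r_C1 = 13 (r>0 drops 1)
2. [ext C1·C2]  r_C1² + 32r_C1 − 585 = 0  ⇒  r_C1 = 13 (r>0 drops 1)

13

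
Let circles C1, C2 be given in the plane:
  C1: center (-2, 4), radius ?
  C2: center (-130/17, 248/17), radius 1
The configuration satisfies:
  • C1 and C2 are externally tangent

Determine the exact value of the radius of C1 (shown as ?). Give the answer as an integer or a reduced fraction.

1. [ext C1·C2]  r_C1² + 2r_C1 − 143 = 0  ⇒  r_C1 = 11 (r>0 drops 1)

11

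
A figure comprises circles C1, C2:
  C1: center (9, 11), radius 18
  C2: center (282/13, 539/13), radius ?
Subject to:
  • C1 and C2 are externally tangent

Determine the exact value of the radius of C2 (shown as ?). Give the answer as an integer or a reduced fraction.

15

1. [ext C1·C2]  r_C2² + 36r_C2 − 765 = 0  ⇒  r_C2 = 15 (r>0 drops 1)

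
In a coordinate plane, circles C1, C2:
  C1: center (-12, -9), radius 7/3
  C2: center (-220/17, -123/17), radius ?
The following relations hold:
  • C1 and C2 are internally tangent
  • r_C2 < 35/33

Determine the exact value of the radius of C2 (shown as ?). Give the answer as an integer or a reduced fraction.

1/3

1. [int C1,C2]  r_C2² − (14/3)r_C2 + 13/9 = 0  ⇒  r_C2 = 1/3 or 13/3
2. given r_C2 < 35/33: keep 1/3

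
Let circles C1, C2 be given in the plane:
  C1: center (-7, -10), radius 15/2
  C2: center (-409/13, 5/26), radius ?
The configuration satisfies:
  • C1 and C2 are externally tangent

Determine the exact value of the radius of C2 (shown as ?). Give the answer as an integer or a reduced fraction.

19

1. [ext C1·C2]  r_C2² + 15r_C2 − 646 = 0  ⇒  r_C2 = 19 (r>0 drops 1)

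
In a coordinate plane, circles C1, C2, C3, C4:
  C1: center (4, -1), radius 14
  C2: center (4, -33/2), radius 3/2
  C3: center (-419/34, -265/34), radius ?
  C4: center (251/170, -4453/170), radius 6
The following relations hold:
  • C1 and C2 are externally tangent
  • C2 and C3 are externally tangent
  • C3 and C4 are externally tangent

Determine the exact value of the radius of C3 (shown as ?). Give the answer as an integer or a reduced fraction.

1. [ext C2·C3]  r_C3² + 3r_C3 − 340 = 0  ⇒  r_C3 = 17 (r>0 drops 1)
2. [ext C3·C4]  r_C3² + 12r_C3 − 493 = 0  ⇒  r_C3 = 17 (r>0 drops 1)

17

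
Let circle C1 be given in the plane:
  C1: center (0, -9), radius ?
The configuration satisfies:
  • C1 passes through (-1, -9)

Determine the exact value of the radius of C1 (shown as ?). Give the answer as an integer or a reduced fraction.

1

1. [C1∋P]  r_C1² − 1 = 0  ⇒  r_C1 = 1 (r>0 drops 1)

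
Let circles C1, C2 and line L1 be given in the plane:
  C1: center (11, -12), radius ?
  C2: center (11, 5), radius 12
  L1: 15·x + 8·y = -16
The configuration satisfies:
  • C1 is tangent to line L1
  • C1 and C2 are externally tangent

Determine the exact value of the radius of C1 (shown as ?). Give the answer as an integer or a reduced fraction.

1. [C1‖L1]  r_C1² − 25 = 0  ⇒  r_C1 = 5 (r>0 drops 1)
2. [ext C1·C2]  r_C1² + 24r_C1 − 145 = 0  ⇒  r_C1 = 5 (r>0 drops 1)

5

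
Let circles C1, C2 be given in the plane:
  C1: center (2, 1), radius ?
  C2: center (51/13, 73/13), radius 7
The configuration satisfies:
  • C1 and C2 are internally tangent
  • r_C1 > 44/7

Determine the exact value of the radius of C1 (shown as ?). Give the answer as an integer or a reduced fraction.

1. [int C1,C2]  r_C1² − 14r_C1 + 24 = 0  ⇒  r_C1 = 2 or 12
2. given r_C1 > 44/7: keep 12

12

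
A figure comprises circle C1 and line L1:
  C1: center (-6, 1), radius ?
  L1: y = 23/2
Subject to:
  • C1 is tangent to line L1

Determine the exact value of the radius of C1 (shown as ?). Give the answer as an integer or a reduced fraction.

1. [C1‖L1]  r_C1² − 441/4 = 0  ⇒  r_C1 = 21/2 (r>0 drops 1)

21/2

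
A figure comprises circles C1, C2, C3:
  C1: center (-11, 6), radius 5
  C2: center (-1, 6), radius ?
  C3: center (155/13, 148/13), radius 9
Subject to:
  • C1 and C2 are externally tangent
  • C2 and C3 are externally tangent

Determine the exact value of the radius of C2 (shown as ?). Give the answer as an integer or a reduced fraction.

1. [ext C1·C2]  r_C2² + 10r_C2 − 75 = 0  ⇒  r_C2 = 5 (r>0 drops 1)
2. [ext C2·C3]  r_C2² + 18r_C2 − 115 = 0  ⇒  r_C2 = 5 (r>0 drops 1)

5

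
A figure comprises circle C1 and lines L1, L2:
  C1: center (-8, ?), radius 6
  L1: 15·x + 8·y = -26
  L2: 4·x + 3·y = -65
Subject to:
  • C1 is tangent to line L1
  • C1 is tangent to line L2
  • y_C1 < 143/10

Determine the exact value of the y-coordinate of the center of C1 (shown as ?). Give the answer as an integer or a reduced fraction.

-1

1. [C1‖L1]  y_C1² − (47/2)y_C1 − 49/2 = 0  ⇒  y_C1 = -1 or 49/2
2. [C1‖L2]  y_C1² + 22y_C1 + 21 = 0  ⇒  y_C1 = -21 or -1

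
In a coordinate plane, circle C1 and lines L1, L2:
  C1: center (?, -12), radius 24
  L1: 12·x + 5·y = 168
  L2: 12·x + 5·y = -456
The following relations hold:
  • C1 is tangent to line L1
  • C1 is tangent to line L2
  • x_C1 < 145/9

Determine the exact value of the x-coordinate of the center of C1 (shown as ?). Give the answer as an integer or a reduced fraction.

1. [C1‖L1]  x_C1² − 38x_C1 − 315 = 0  ⇒  x_C1 = -7 or 45
2. [C1‖L2]  x_C1² + 66x_C1 + 413 = 0  ⇒  x_C1 = -59 or -7

-7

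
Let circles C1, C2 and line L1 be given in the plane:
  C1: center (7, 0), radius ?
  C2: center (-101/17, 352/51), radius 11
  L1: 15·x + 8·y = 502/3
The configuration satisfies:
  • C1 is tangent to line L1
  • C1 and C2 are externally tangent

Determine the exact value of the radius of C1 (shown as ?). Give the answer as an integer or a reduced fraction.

11/3

1. [C1‖L1]  r_C1² − 121/9 = 0  ⇒  r_C1 = 11/3 (r>0 drops 1)
2. [ext C1·C2]  r_C1² + 22r_C1 − 847/9 = 0  ⇒  r_C1 = 11/3 (r>0 drops 1)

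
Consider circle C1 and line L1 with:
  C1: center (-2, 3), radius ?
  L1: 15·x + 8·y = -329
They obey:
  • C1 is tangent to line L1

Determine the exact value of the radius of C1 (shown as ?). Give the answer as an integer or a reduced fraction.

1. [C1‖L1]  r_C1² − 361 = 0  ⇒  r_C1 = 19 (r>0 drops 1)

19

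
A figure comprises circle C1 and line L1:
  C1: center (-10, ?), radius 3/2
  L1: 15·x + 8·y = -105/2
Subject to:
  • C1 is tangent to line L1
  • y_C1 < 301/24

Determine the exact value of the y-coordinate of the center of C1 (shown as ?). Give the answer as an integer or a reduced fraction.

9

1. [C1‖L1]  y_C1² − (195/8)y_C1 + 1107/8 = 0  ⇒  y_C1 = 9 or 123/8
2. given y_C1 < 301/24: keep 9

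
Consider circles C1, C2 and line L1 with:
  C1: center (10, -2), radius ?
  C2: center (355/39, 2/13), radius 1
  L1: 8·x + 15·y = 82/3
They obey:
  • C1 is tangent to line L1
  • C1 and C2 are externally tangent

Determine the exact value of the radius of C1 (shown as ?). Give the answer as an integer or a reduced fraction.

4/3

1. [C1‖L1]  r_C1² − 16/9 = 0  ⇒  r_C1 = 4/3 (r>0 drops 1)
2. [ext C1·C2]  r_C1² + 2r_C1 − 40/9 = 0  ⇒  r_C1 = 4/3 (r>0 drops 1)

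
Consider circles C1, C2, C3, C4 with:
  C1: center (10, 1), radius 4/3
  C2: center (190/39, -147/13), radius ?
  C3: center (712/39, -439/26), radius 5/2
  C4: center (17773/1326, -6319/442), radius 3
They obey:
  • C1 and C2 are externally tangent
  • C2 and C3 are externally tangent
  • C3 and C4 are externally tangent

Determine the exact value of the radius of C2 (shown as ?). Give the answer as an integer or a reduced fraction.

1. [ext C1·C2]  r_C2² + (8/3)r_C2 − 176 = 0  ⇒  r_C2 = 12 (r>0 drops 1)
2. [ext C2·C3]  r_C2² + 5r_C2 − 204 = 0  ⇒  r_C2 = 12 (r>0 drops 1)

12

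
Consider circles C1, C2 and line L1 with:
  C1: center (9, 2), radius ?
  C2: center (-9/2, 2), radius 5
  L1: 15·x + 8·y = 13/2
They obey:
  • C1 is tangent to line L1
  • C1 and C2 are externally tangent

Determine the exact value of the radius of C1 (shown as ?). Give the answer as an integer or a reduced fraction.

1. [C1‖L1]  r_C1² − 289/4 = 0  ⇒  r_C1 = 17/2 (r>0 drops 1)
2. [ext C1·C2]  r_C1² + 10r_C1 − 629/4 = 0  ⇒  r_C1 = 17/2 (r>0 drops 1)

17/2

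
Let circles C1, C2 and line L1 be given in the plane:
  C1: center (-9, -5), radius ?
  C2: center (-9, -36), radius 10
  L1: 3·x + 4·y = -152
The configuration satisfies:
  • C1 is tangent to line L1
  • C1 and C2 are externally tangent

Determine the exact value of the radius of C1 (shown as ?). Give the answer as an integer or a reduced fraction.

1. [C1‖L1]  r_C1² − 441 = 0  ⇒  r_C1 = 21 (r>0 drops 1)
2. [ext C1·C2]  r_C1² + 20r_C1 − 861 = 0  ⇒  r_C1 = 21 (r>0 drops 1)

21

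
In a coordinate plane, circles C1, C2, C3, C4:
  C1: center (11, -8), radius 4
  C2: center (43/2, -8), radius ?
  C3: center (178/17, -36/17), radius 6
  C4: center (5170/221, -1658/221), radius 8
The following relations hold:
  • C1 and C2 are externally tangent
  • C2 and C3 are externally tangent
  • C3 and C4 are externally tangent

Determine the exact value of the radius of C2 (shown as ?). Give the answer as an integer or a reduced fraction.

1. [ext C1·C2]  r_C2² + 8r_C2 − 377/4 = 0  ⇒  r_C2 = 13/2 (r>0 drops 1)
2. [ext C2·C3]  r_C2² + 12r_C2 − 481/4 = 0  ⇒  r_C2 = 13/2 (r>0 drops 1)

13/2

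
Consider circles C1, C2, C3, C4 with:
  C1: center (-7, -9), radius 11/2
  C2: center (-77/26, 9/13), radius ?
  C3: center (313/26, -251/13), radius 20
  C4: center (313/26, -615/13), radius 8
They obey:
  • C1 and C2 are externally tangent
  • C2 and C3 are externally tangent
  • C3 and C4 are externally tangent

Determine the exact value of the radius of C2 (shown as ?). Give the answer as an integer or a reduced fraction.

1. [ext C1·C2]  r_C2² + 11r_C2 − 80 = 0  ⇒  r_C2 = 5 (r>0 drops 1)
2. [ext C2·C3]  r_C2² + 40r_C2 − 225 = 0  ⇒  r_C2 = 5 (r>0 drops 1)

5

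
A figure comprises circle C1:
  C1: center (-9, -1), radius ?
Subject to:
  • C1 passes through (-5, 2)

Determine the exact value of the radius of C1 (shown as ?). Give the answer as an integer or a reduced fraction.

1. [C1∋P]  r_C1² − 25 = 0  ⇒  r_C1 = 5 (r>0 drops 1)

5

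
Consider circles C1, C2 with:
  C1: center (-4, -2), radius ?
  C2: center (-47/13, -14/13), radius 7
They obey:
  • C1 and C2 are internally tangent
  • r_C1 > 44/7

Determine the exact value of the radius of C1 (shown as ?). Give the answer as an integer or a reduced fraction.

8

1. [int C1,C2]  r_C1² − 14r_C1 + 48 = 0  ⇒  r_C1 = 6 or 8
2. given r_C1 > 44/7: keep 8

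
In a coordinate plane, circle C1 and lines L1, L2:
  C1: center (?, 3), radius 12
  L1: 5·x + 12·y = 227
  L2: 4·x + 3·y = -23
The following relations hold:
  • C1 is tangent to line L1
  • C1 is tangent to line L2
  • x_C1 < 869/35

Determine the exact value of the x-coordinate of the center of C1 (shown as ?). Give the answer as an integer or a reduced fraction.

7

1. [C1‖L1]  x_C1² − (382/5)x_C1 + 2429/5 = 0  ⇒  x_C1 = 7 or 347/5
2. [C1‖L2]  x_C1² + 16x_C1 − 161 = 0  ⇒  x_C1 = -23 or 7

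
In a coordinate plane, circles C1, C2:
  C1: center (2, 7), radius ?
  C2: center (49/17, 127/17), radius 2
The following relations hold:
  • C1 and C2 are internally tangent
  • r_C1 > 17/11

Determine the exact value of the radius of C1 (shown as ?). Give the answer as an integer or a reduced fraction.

1. [int C1,C2]  r_C1² − 4r_C1 + 3 = 0  ⇒  r_C1 = 1 or 3
2. given r_C1 > 17/11: keep 3

3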